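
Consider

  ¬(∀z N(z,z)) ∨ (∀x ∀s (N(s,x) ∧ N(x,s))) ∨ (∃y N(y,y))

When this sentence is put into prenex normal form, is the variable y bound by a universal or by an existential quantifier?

Move each ¬ inward, flipping quantifiers it crosses:
  (∃z ¬N(z,z)) ∨ (∀x ∀s (N(s,x) ∧ N(x,s))) ∨ (∃y N(y,y))
All bound variables are already distinct, so no renaming is needed.
Pull the quantifiers to the front (each side's bound variable is not free in the other side):
  ∃z ∀x ∀s ∃y (¬N(z,z) ∨ N(s,x) ∧ N(x,s) ∨ N(y,y))
The quantifier ∃y sits under an even number of negations, so it remains existential.

existential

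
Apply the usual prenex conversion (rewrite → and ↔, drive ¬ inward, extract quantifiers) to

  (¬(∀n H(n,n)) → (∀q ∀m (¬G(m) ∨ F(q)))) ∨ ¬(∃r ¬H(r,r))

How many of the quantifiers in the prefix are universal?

4

Eliminate → and ↔ using ¬ and ∨.
  ¬¬(∀n H(n,n)) ∨ (∀q ∀m (¬G(m) ∨ F(q))) ∨ ¬(∃r ¬H(r,r))
Push ¬ through the quantifiers and connectives to reach negation normal form:
  (∀n H(n,n)) ∨ (∀q ∀m (¬G(m) ∨ F(q))) ∨ (∀r H(r,r))
All bound variables are already distinct, so no renaming is needed.
Finally move all quantifiers to the prefix:
  ∀n ∀q ∀m ∀r (H(n,n) ∨ ¬G(m) ∨ F(q) ∨ H(r,r))
The prefix is ∀n ∀q ∀m ∀r: 4 universal, 0 existential.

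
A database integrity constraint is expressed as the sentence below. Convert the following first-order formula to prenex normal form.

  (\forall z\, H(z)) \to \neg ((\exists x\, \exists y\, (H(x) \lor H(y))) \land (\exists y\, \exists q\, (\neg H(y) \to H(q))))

\exists z\, \forall x\, \forall y\, \forall c\, \forall q\, (\neg H(z) \lor \neg H(x) \land \neg H(y) \lor \neg H(c) \land \neg H(q))

First replace A → B with ¬A ∨ B.
  \neg (\forall z\, H(z)) \lor \neg ((\exists x\, \exists y\, (H(x) \lor H(y))) \land (\exists y\, \exists q\, (\neg \neg H(y) \lor H(q))))
Move each ¬ inward, flipping quantifiers it crosses:
  (\exists z\, \neg H(z)) \lor (\forall x\, \forall y\, (\neg H(x) \land \neg H(y))) \lor (\forall y\, \forall q\, (\neg H(y) \land \neg H(q)))
Rename bound variables to avoid capture: y↦c.
  (\exists z\, \neg H(z)) \lor (\forall x\, \forall y\, (\neg H(x) \land \neg H(y))) \lor (\forall c\, \forall q\, (\neg H(c) \land \neg H(q)))
Pull the quantifiers to the front (each side's bound variable is not free in the other side):
  \exists z\, \forall x\, \forall y\, \forall c\, \forall q\, (\neg H(z) \lor \neg H(x) \land \neg H(y) \lor \neg H(c) \land \neg H(q))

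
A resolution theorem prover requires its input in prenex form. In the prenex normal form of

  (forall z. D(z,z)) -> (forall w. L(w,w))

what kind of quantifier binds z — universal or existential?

existential

Eliminate → and ↔ using ¬ and ∨.
  ~(forall z. D(z,z)) | (forall w. L(w,w))
Push ¬ through the quantifiers and connectives to reach negation normal form:
  (exists z. ~D(z,z)) | (forall w. L(w,w))
Pull the quantifiers to the front (each side's bound variable is not free in the other side):
  exists z. forall w. (~D(z,z) | L(w,w))
The quantifier forall z sits under an odd number of negations (counting the antecedent side of each →), so it flips to exists z.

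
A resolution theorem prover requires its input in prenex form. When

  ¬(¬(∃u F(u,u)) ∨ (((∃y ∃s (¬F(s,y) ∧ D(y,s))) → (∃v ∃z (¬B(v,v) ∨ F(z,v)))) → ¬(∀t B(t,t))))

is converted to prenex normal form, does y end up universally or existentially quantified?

Eliminate → and ↔ using ¬ and ∨.
  ¬(¬(∃u F(u,u)) ∨ ¬(¬(∃y ∃s (¬F(s,y) ∧ D(y,s))) ∨ (∃v ∃z (¬B(v,v) ∨ F(z,v)))) ∨ ¬(∀t B(t,t)))
Move each ¬ inward, flipping quantifiers it crosses:
  (∃u F(u,u)) ∧ ((∀y ∀s (F(s,y) ∨ ¬D(y,s))) ∨ (∃v ∃z (¬B(v,v) ∨ F(z,v)))) ∧ (∀t B(t,t))
Pull the quantifiers to the front (each side's bound variable is not free in the other side):
  ∃u ∀y ∀s ∃v ∃z ∀t (F(u,u) ∧ (F(s,y) ∨ ¬D(y,s) ∨ ¬B(v,v) ∨ F(z,v)) ∧ B(t,t))
The quantifier ∃y sits under an odd number of negations (counting the antecedent side of each →), so it flips to ∀y.

universal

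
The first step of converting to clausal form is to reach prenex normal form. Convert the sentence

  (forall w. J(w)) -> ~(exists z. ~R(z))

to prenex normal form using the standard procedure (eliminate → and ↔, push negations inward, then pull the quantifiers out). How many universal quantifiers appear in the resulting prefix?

First replace A → B with ¬A ∨ B.
  ~(forall w. J(w)) | ~(exists z. ~R(z))
Push ¬ through the quantifiers and connectives to reach negation normal form:
  (exists w. ~J(w)) | (forall z. R(z))
Pull the quantifiers to the front (each side's bound variable is not free in the other side):
  exists w. forall z. (~J(w) | R(z))
The prefix is exists w forall z: 1 universal, 1 existential.

1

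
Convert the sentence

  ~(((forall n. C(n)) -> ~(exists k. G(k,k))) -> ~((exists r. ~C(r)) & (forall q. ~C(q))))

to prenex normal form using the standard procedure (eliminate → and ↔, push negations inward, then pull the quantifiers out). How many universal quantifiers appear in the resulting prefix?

2

First replace A → B with ¬A ∨ B.
  ~(~(~(forall n. C(n)) | ~(exists k. G(k,k))) | ~((exists r. ~C(r)) & (forall q. ~C(q))))
Push ¬ through the quantifiers and connectives to reach negation normal form:
  ((exists n. ~C(n)) | (forall k. ~G(k,k))) & (exists r. ~C(r)) & (forall q. ~C(q))
Pull the quantifiers to the front (each side's bound variable is not free in the other side):
  exists n. forall k. exists r. forall q. ((~C(n) | ~G(k,k)) & ~C(r) & ~C(q))
The prefix is exists n forall k exists r forall q: 2 universal, 2 existential.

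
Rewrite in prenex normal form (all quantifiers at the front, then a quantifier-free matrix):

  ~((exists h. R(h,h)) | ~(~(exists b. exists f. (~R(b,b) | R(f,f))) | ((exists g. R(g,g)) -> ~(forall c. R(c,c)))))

forall h. forall b. forall f. forall g. exists c. (~R(h,h) & (R(b,b) & ~R(f,f) | ~R(g,g) | ~R(c,c)))

Eliminate → and ↔ using ¬ and ∨.
  ~((exists h. R(h,h)) | ~(~(exists b. exists f. (~R(b,b) | R(f,f))) | ~(exists g. R(g,g)) | ~(forall c. R(c,c))))
Drive negations inward (¬∀x A ≡ ∃x ¬A, ¬∃x A ≡ ∀x ¬A, De Morgan for ∧/∨):
  (forall h. ~R(h,h)) & ((forall b. forall f. (R(b,b) & ~R(f,f))) | (forall g. ~R(g,g)) | (exists c. ~R(c,c)))
Finally move all quantifiers to the prefix:
  forall h. forall b. forall f. forall g. exists c. (~R(h,h) & (R(b,b) & ~R(f,f) | ~R(g,g) | ~R(c,c)))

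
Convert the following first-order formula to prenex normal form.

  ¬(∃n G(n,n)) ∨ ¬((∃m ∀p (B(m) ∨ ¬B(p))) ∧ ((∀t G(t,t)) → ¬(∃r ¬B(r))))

Rewrite implications/biconditionals: A → B as ¬A ∨ B.
  ¬(∃n G(n,n)) ∨ ¬((∃m ∀p (B(m) ∨ ¬B(p))) ∧ (¬(∀t G(t,t)) ∨ ¬(∃r ¬B(r))))
Push ¬ through the quantifiers and connectives to reach negation normal form:
  (∀n ¬G(n,n)) ∨ (∀m ∃p (¬B(m) ∧ B(p))) ∨ (∀t G(t,t)) ∧ (∃r ¬B(r))
All bound variables are already distinct, so no renaming is needed.
Extract every quantifier outward, since the variables are now distinct and don't occur free across branches:
  ∀n ∀m ∃p ∀t ∃r (¬G(n,n) ∨ ¬B(m) ∧ B(p) ∨ G(t,t) ∧ ¬B(r))

∀n ∀m ∃p ∀t ∃r (¬G(n,n) ∨ ¬B(m) ∧ B(p) ∨ G(t,t) ∧ ¬B(r))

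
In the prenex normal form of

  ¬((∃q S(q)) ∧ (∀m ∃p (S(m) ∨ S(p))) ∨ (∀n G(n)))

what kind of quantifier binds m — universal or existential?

Push ¬ through the quantifiers and connectives to reach negation normal form:
  ((∀q ¬S(q)) ∨ (∃m ∀p (¬S(m) ∧ ¬S(p)))) ∧ (∃n ¬G(n))
All bound variables are already distinct, so no renaming is needed.
Extract every quantifier outward, since the variables are now distinct and don't occur free across branches:
  ∀q ∃m ∀p ∃n ((¬S(q) ∨ ¬S(m) ∧ ¬S(p)) ∧ ¬G(n))
The quantifier ∀m sits under an odd number of negations, so it flips to ∃m.

existential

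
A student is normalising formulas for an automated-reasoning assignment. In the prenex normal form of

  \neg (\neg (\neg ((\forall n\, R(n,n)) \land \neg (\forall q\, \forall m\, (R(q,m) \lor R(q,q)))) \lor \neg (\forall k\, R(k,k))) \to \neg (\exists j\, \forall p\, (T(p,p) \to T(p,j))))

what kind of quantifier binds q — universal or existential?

existential

First replace A → B with ¬A ∨ B.
  \neg (\neg \neg (\neg ((\forall n\, R(n,n)) \land \neg (\forall q\, \forall m\, (R(q,m) \lor R(q,q)))) \lor \neg (\forall k\, R(k,k))) \lor \neg (\exists j\, \forall p\, (\neg T(p,p) \lor T(p,j))))
Move each ¬ inward, flipping quantifiers it crosses:
  (\forall n\, R(n,n)) \land (\exists q\, \exists m\, (\neg R(q,m) \land \neg R(q,q))) \land (\forall k\, R(k,k)) \land (\exists j\, \forall p\, (\neg T(p,p) \lor T(p,j)))
Finally move all quantifiers to the prefix:
  \forall n\, \exists q\, \exists m\, \forall k\, \exists j\, \forall p\, (R(n,n) \land \neg R(q,m) \land \neg R(q,q) \land R(k,k) \land (\neg T(p,p) \lor T(p,j)))
The quantifier \forall q sits under an odd number of negations (counting the antecedent side of each →), so it flips to \exists q.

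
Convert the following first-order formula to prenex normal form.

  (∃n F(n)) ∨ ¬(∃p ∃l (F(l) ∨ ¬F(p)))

Drive negations inward (¬∀x A ≡ ∃x ¬A, ¬∃x A ≡ ∀x ¬A, De Morgan for ∧/∨):
  (∃n F(n)) ∨ (∀p ∀l (¬F(l) ∧ F(p)))
Extract every quantifier outward, since the variables are now distinct and don't occur free across branches:
  ∃n ∀p ∀l (F(n) ∨ ¬F(l) ∧ F(p))

∃n ∀p ∀l (F(n) ∨ ¬F(l) ∧ F(p))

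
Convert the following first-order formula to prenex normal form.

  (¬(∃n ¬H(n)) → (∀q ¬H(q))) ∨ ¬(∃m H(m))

∃n ∀q ∀m (¬H(n) ∨ ¬H(q) ∨ ¬H(m))

Eliminate → and ↔ using ¬ and ∨.
  ¬¬(∃n ¬H(n)) ∨ (∀q ¬H(q)) ∨ ¬(∃m H(m))
Drive negations inward (¬∀x A ≡ ∃x ¬A, ¬∃x A ≡ ∀x ¬A, De Morgan for ∧/∨):
  (∃n ¬H(n)) ∨ (∀q ¬H(q)) ∨ (∀m ¬H(m))
Extract every quantifier outward, since the variables are now distinct and don't occur free across branches:
  ∃n ∀q ∀m (¬H(n) ∨ ¬H(q) ∨ ¬H(m))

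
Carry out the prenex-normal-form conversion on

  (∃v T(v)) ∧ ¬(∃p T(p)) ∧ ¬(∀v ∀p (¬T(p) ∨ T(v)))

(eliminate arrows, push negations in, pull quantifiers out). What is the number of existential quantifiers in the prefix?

3

Drive negations inward (¬∀x A ≡ ∃x ¬A, ¬∃x A ≡ ∀x ¬A, De Morgan for ∧/∨):
  (∃v T(v)) ∧ (∀p ¬T(p)) ∧ (∃v ∃p (T(p) ∧ ¬T(v)))
Rename bound variables to avoid capture: v↦x1, p↦v1.
  (∃v T(v)) ∧ (∀p ¬T(p)) ∧ (∃x1 ∃v1 (T(v1) ∧ ¬T(x1)))
Extract every quantifier outward, since the variables are now distinct and don't occur free across branches:
  ∃v ∀p ∃x1 ∃v1 (T(v) ∧ ¬T(p) ∧ T(v1) ∧ ¬T(x1))
The prefix is ∃v ∀p ∃x1 ∃v1: 1 universal, 3 existential.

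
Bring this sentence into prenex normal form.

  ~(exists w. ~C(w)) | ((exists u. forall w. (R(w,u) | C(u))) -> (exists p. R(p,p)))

Eliminate → and ↔ using ¬ and ∨.
  ~(exists w. ~C(w)) | ~(exists u. forall w. (R(w,u) | C(u))) | (exists p. R(p,p))
Push ¬ through the quantifiers and connectives to reach negation normal form:
  (forall w. C(w)) | (forall u. exists w. (~R(w,u) & ~C(u))) | (exists p. R(p,p))
Give each quantifier a distinct variable: w↦u1.
  (forall w. C(w)) | (forall u. exists u1. (~R(u1,u) & ~C(u))) | (exists p. R(p,p))
Pull the quantifiers to the front (each side's bound variable is not free in the other side):
  forall w. forall u. exists u1. exists p. (C(w) | ~R(u1,u) & ~C(u) | R(p,p))

forall w. forall u. exists u1. exists p. (C(w) | ~R(u1,u) & ~C(u) | R(p,p))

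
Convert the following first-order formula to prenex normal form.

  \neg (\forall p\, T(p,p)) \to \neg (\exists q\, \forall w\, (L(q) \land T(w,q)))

Eliminate → and ↔ using ¬ and ∨.
  \neg \neg (\forall p\, T(p,p)) \lor \neg (\exists q\, \forall w\, (L(q) \land T(w,q)))
Drive negations inward (¬∀x A ≡ ∃x ¬A, ¬∃x A ≡ ∀x ¬A, De Morgan for ∧/∨):
  (\forall p\, T(p,p)) \lor (\forall q\, \exists w\, (\neg L(q) \lor \neg T(w,q)))
Finally move all quantifiers to the prefix:
  \forall p\, \forall q\, \exists w\, (T(p,p) \lor \neg L(q) \lor \neg T(w,q))

\forall p\, \forall q\, \exists w\, (T(p,p) \lor \neg L(q) \lor \neg T(w,q))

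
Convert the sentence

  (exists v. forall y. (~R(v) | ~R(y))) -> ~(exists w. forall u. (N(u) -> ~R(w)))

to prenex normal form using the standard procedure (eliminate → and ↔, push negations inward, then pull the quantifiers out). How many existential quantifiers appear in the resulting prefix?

2

Rewrite implications/biconditionals: A → B as ¬A ∨ B.
  ~(exists v. forall y. (~R(v) | ~R(y))) | ~(exists w. forall u. (~N(u) | ~R(w)))
Push ¬ through the quantifiers and connectives to reach negation normal form:
  (forall v. exists y. (R(v) & R(y))) | (forall w. exists u. (N(u) & R(w)))
All bound variables are already distinct, so no renaming is needed.
Pull the quantifiers to the front (each side's bound variable is not free in the other side):
  forall v. exists y. forall w. exists u. (R(v) & R(y) | N(u) & R(w))
The prefix is forall v exists y forall w exists u: 2 universal, 2 existential.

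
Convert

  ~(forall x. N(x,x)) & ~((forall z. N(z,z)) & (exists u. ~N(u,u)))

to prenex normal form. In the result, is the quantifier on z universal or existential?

Push ¬ through the quantifiers and connectives to reach negation normal form:
  (exists x. ~N(x,x)) & ((exists z. ~N(z,z)) | (forall u. N(u,u)))
All bound variables are already distinct, so no renaming is needed.
Finally move all quantifiers to the prefix:
  exists x. exists z. forall u. (~N(x,x) & (~N(z,z) | N(u,u)))
The quantifier forall z sits under an odd number of negations, so it flips to exists z.

existential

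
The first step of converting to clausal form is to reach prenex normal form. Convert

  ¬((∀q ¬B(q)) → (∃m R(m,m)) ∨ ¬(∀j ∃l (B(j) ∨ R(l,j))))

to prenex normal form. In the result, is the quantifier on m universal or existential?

universal

Rewrite implications/biconditionals: A → B as ¬A ∨ B.
  ¬(¬(∀q ¬B(q)) ∨ (∃m R(m,m)) ∨ ¬(∀j ∃l (B(j) ∨ R(l,j))))
Push ¬ through the quantifiers and connectives to reach negation normal form:
  (∀q ¬B(q)) ∧ (∀m ¬R(m,m)) ∧ (∀j ∃l (B(j) ∨ R(l,j)))
All bound variables are already distinct, so no renaming is needed.
Finally move all quantifiers to the prefix:
  ∀q ∀m ∀j ∃l (¬B(q) ∧ ¬R(m,m) ∧ (B(j) ∨ R(l,j)))
The quantifier ∃m sits under an odd number of negations (counting the antecedent side of each →), so it flips to ∀m.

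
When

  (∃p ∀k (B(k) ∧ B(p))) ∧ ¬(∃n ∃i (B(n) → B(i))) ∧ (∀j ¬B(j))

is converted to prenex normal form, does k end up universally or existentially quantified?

First replace A → B with ¬A ∨ B.
  (∃p ∀k (B(k) ∧ B(p))) ∧ ¬(∃n ∃i (¬B(n) ∨ B(i))) ∧ (∀j ¬B(j))
Push ¬ through the quantifiers and connectives to reach negation normal form:
  (∃p ∀k (B(k) ∧ B(p))) ∧ (∀n ∀i (B(n) ∧ ¬B(i))) ∧ (∀j ¬B(j))
Pull the quantifiers to the front (each side's bound variable is not free in the other side):
  ∃p ∀k ∀n ∀i ∀j (B(k) ∧ B(p) ∧ B(n) ∧ ¬B(i) ∧ ¬B(j))
The quantifier ∀k sits under an even number of negations (counting the antecedent side of each →), so it remains universal.

universal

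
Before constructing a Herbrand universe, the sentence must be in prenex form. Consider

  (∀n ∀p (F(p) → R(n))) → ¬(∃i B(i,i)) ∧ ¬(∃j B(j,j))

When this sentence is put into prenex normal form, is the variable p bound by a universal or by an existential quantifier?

existential

Rewrite implications/biconditionals: A → B as ¬A ∨ B.
  ¬(∀n ∀p (¬F(p) ∨ R(n))) ∨ ¬(∃i B(i,i)) ∧ ¬(∃j B(j,j))
Drive negations inward (¬∀x A ≡ ∃x ¬A, ¬∃x A ≡ ∀x ¬A, De Morgan for ∧/∨):
  (∃n ∃p (F(p) ∧ ¬R(n))) ∨ (∀i ¬B(i,i)) ∧ (∀j ¬B(j,j))
All bound variables are already distinct, so no renaming is needed.
Pull the quantifiers to the front (each side's bound variable is not free in the other side):
  ∃n ∃p ∀i ∀j (F(p) ∧ ¬R(n) ∨ ¬B(i,i) ∧ ¬B(j,j))
The quantifier ∀p sits under an odd number of negations (counting the antecedent side of each →), so it flips to ∃p.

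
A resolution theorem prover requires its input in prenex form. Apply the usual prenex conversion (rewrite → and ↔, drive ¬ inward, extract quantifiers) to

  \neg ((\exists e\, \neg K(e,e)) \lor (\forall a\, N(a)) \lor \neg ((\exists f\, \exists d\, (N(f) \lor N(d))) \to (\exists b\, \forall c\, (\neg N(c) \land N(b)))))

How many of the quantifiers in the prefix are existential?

Rewrite implications/biconditionals: A → B as ¬A ∨ B.
  \neg ((\exists e\, \neg K(e,e)) \lor (\forall a\, N(a)) \lor \neg (\neg (\exists f\, \exists d\, (N(f) \lor N(d))) \lor (\exists b\, \forall c\, (\neg N(c) \land N(b)))))
Push ¬ through the quantifiers and connectives to reach negation normal form:
  (\forall e\, K(e,e)) \land (\exists a\, \neg N(a)) \land ((\forall f\, \forall d\, (\neg N(f) \land \neg N(d))) \lor (\exists b\, \forall c\, (\neg N(c) \land N(b))))
Pull the quantifiers to the front (each side's bound variable is not free in the other side):
  \forall e\, \exists a\, \forall f\, \forall d\, \exists b\, \forall c\, (K(e,e) \land \neg N(a) \land (\neg N(f) \land \neg N(d) \lor \neg N(c) \land N(b)))
The prefix is \forall e \exists a \forall f \forall d \exists b \forall c: 4 universal, 2 existential.

2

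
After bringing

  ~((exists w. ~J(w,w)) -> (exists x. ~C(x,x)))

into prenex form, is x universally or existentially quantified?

Rewrite implications/biconditionals: A → B as ¬A ∨ B.
  ~(~(exists w. ~J(w,w)) | (exists x. ~C(x,x)))
Drive negations inward (¬∀x A ≡ ∃x ¬A, ¬∃x A ≡ ∀x ¬A, De Morgan for ∧/∨):
  (exists w. ~J(w,w)) & (forall x. C(x,x))
All bound variables are already distinct, so no renaming is needed.
Pull the quantifiers to the front (each side's bound variable is not free in the other side):
  exists w. forall x. (~J(w,w) & C(x,x))
The quantifier exists x sits under an odd number of negations (counting the antecedent side of each →), so it flips to forall x.

universal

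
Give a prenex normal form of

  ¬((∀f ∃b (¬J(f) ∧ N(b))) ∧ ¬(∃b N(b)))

∃f ∀b ∃y1 (J(f) ∨ ¬N(b) ∨ N(y1))

Drive negations inward (¬∀x A ≡ ∃x ¬A, ¬∃x A ≡ ∀x ¬A, De Morgan for ∧/∨):
  (∃f ∀b (J(f) ∨ ¬N(b))) ∨ (∃b N(b))
Give each quantifier a distinct variable: b↦y1.
  (∃f ∀b (J(f) ∨ ¬N(b))) ∨ (∃y1 N(y1))
Pull the quantifiers to the front (each side's bound variable is not free in the other side):
  ∃f ∀b ∃y1 (J(f) ∨ ¬N(b) ∨ N(y1))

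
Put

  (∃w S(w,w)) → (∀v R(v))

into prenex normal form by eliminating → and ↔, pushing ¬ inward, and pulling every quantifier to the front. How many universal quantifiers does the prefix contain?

Eliminate → and ↔ using ¬ and ∨.
  ¬(∃w S(w,w)) ∨ (∀v R(v))
Push ¬ through the quantifiers and connectives to reach negation normal form:
  (∀w ¬S(w,w)) ∨ (∀v R(v))
Finally move all quantifiers to the prefix:
  ∀w ∀v (¬S(w,w) ∨ R(v))
The prefix is ∀w ∀v: 2 universal, 0 existential.

2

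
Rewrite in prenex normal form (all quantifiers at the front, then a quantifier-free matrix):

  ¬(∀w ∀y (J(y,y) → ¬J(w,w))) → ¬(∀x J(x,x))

∀w ∀y ∃x (¬J(y,y) ∨ ¬J(w,w) ∨ ¬J(x,x))

Eliminate → and ↔ using ¬ and ∨.
  ¬¬(∀w ∀y (¬J(y,y) ∨ ¬J(w,w))) ∨ ¬(∀x J(x,x))
Drive negations inward (¬∀x A ≡ ∃x ¬A, ¬∃x A ≡ ∀x ¬A, De Morgan for ∧/∨):
  (∀w ∀y (¬J(y,y) ∨ ¬J(w,w))) ∨ (∃x ¬J(x,x))
All bound variables are already distinct, so no renaming is needed.
Finally move all quantifiers to the prefix:
  ∀w ∀y ∃x (¬J(y,y) ∨ ¬J(w,w) ∨ ¬J(x,x))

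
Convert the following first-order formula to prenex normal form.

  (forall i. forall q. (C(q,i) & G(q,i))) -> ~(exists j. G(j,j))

exists i. exists q. forall j. (~C(q,i) | ~G(q,i) | ~G(j,j))

First replace A → B with ¬A ∨ B.
  ~(forall i. forall q. (C(q,i) & G(q,i))) | ~(exists j. G(j,j))
Push ¬ through the quantifiers and connectives to reach negation normal form:
  (exists i. exists q. (~C(q,i) | ~G(q,i))) | (forall j. ~G(j,j))
All bound variables are already distinct, so no renaming is needed.
Pull the quantifiers to the front (each side's bound variable is not free in the other side):
  exists i. exists q. forall j. (~C(q,i) | ~G(q,i) | ~G(j,j))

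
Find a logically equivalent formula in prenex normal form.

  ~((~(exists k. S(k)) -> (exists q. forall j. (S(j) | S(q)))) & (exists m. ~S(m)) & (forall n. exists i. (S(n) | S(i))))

forall k. forall q. exists j. forall m. exists n. forall i. (~S(k) & ~S(j) & ~S(q) | S(m) | ~S(n) & ~S(i))

Rewrite implications/biconditionals: A → B as ¬A ∨ B.
  ~((~~(exists k. S(k)) | (exists q. forall j. (S(j) | S(q)))) & (exists m. ~S(m)) & (forall n. exists i. (S(n) | S(i))))
Move each ¬ inward, flipping quantifiers it crosses:
  (forall k. ~S(k)) & (forall q. exists j. (~S(j) & ~S(q))) | (forall m. S(m)) | (exists n. forall i. (~S(n) & ~S(i)))
Extract every quantifier outward, since the variables are now distinct and don't occur free across branches:
  forall k. forall q. exists j. forall m. exists n. forall i. (~S(k) & ~S(j) & ~S(q) | S(m) | ~S(n) & ~S(i))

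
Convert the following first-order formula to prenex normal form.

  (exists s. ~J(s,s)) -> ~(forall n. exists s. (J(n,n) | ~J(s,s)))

First replace A → B with ¬A ∨ B.
  ~(exists s. ~J(s,s)) | ~(forall n. exists s. (J(n,n) | ~J(s,s)))
Push ¬ through the quantifiers and connectives to reach negation normal form:
  (forall s. J(s,s)) | (exists n. forall s. (~J(n,n) & J(s,s)))
Rename bound variables to avoid capture: s↦w.
  (forall s. J(s,s)) | (exists n. forall w. (~J(n,n) & J(w,w)))
Pull the quantifiers to the front (each side's bound variable is not free in the other side):
  forall s. exists n. forall w. (J(s,s) | ~J(n,n) & J(w,w))

forall s. exists n. forall w. (J(s,s) | ~J(n,n) & J(w,w))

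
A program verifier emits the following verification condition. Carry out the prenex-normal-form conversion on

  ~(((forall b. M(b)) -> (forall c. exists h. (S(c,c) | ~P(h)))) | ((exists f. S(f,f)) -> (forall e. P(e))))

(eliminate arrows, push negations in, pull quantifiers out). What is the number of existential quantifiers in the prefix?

Rewrite implications/biconditionals: A → B as ¬A ∨ B.
  ~(~(forall b. M(b)) | (forall c. exists h. (S(c,c) | ~P(h))) | ~(exists f. S(f,f)) | (forall e. P(e)))
Push ¬ through the quantifiers and connectives to reach negation normal form:
  (forall b. M(b)) & (exists c. forall h. (~S(c,c) & P(h))) & (exists f. S(f,f)) & (exists e. ~P(e))
Finally move all quantifiers to the prefix:
  forall b. exists c. forall h. exists f. exists e. (M(b) & ~S(c,c) & P(h) & S(f,f) & ~P(e))
The prefix is forall b exists c forall h exists f exists e: 2 universal, 3 existential.

3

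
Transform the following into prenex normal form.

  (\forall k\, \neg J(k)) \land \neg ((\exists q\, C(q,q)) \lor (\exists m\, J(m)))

Move each ¬ inward, flipping quantifiers it crosses:
  (\forall k\, \neg J(k)) \land (\forall q\, \neg C(q,q)) \land (\forall m\, \neg J(m))
All bound variables are already distinct, so no renaming is needed.
Extract every quantifier outward, since the variables are now distinct and don't occur free across branches:
  \forall k\, \forall q\, \forall m\, (\neg J(k) \land \neg C(q,q) \land \neg J(m))

\forall k\, \forall q\, \forall m\, (\neg J(k) \land \neg C(q,q) \land \neg J(m))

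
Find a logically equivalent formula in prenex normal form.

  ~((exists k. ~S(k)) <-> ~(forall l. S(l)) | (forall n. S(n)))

First replace A → B with ¬A ∨ B; A ↔ B as (¬A ∨ B) ∧ (¬B ∨ A).
  ~((~(exists k. ~S(k)) | ~(forall l. S(l)) | (forall n. S(n))) & (~(~(forall l. S(l)) | (forall n. S(n))) | (exists k. ~S(k))))
Push ¬ through the quantifiers and connectives to reach negation normal form:
  (exists k. ~S(k)) & (forall l. S(l)) & (exists n. ~S(n)) | ((exists l. ~S(l)) | (forall n. S(n))) & (forall k. S(k))
Standardize variables apart so no two quantifiers bind the same name: l↦y, n↦r, k↦u.
  (exists k. ~S(k)) & (forall l. S(l)) & (exists n. ~S(n)) | ((exists y. ~S(y)) | (forall r. S(r))) & (forall u. S(u))
Finally move all quantifiers to the prefix:
  exists k. forall l. exists n. exists y. forall r. forall u. (~S(k) & S(l) & ~S(n) | (~S(y) | S(r)) & S(u))

exists k. forall l. exists n. exists y. forall r. forall u. (~S(k) & S(l) & ~S(n) | (~S(y) | S(r)) & S(u))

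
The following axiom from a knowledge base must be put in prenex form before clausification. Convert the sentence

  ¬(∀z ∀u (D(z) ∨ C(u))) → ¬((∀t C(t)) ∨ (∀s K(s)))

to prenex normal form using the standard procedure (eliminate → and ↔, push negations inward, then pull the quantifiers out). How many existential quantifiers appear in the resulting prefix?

2

Rewrite implications/biconditionals: A → B as ¬A ∨ B.
  ¬¬(∀z ∀u (D(z) ∨ C(u))) ∨ ¬((∀t C(t)) ∨ (∀s K(s)))
Drive negations inward (¬∀x A ≡ ∃x ¬A, ¬∃x A ≡ ∀x ¬A, De Morgan for ∧/∨):
  (∀z ∀u (D(z) ∨ C(u))) ∨ (∃t ¬C(t)) ∧ (∃s ¬K(s))
Finally move all quantifiers to the prefix:
  ∀z ∀u ∃t ∃s (D(z) ∨ C(u) ∨ ¬C(t) ∧ ¬K(s))
The prefix is ∀z ∀u ∃t ∃s: 2 universal, 2 existential.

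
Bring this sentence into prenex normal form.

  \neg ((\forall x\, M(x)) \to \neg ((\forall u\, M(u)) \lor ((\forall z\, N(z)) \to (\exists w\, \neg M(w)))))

\forall x\, \forall u\, \exists z\, \exists w\, (M(x) \land (M(u) \lor \neg N(z) \lor \neg M(w)))

First replace A → B with ¬A ∨ B.
  \neg (\neg (\forall x\, M(x)) \lor \neg ((\forall u\, M(u)) \lor \neg (\forall z\, N(z)) \lor (\exists w\, \neg M(w))))
Move each ¬ inward, flipping quantifiers it crosses:
  (\forall x\, M(x)) \land ((\forall u\, M(u)) \lor (\exists z\, \neg N(z)) \lor (\exists w\, \neg M(w)))
All bound variables are already distinct, so no renaming is needed.
Finally move all quantifiers to the prefix:
  \forall x\, \forall u\, \exists z\, \exists w\, (M(x) \land (M(u) \lor \neg N(z) \lor \neg M(w)))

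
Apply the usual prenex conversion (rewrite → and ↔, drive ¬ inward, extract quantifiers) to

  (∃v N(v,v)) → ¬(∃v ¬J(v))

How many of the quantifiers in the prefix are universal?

2

Eliminate → and ↔ using ¬ and ∨.
  ¬(∃v N(v,v)) ∨ ¬(∃v ¬J(v))
Drive negations inward (¬∀x A ≡ ∃x ¬A, ¬∃x A ≡ ∀x ¬A, De Morgan for ∧/∨):
  (∀v ¬N(v,v)) ∨ (∀v J(v))
Rename bound variables to avoid capture: v↦q.
  (∀v ¬N(v,v)) ∨ (∀q J(q))
Extract every quantifier outward, since the variables are now distinct and don't occur free across branches:
  ∀v ∀q (¬N(v,v) ∨ J(q))
The prefix is ∀v ∀q: 2 universal, 0 existential.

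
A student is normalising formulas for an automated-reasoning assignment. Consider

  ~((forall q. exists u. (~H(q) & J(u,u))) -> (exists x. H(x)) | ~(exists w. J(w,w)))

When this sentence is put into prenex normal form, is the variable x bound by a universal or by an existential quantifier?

Rewrite implications/biconditionals: A → B as ¬A ∨ B.
  ~(~(forall q. exists u. (~H(q) & J(u,u))) | (exists x. H(x)) | ~(exists w. J(w,w)))
Move each ¬ inward, flipping quantifiers it crosses:
  (forall q. exists u. (~H(q) & J(u,u))) & (forall x. ~H(x)) & (exists w. J(w,w))
All bound variables are already distinct, so no renaming is needed.
Extract every quantifier outward, since the variables are now distinct and don't occur free across branches:
  forall q. exists u. forall x. exists w. (~H(q) & J(u,u) & ~H(x) & J(w,w))
The quantifier exists x sits under an odd number of negations (counting the antecedent side of each →), so it flips to forall x.

universal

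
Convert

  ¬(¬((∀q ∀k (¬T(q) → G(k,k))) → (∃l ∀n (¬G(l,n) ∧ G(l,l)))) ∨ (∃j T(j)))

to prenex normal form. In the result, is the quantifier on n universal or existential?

Rewrite implications/biconditionals: A → B as ¬A ∨ B.
  ¬(¬(¬(∀q ∀k (¬¬T(q) ∨ G(k,k))) ∨ (∃l ∀n (¬G(l,n) ∧ G(l,l)))) ∨ (∃j T(j)))
Push ¬ through the quantifiers and connectives to reach negation normal form:
  ((∃q ∃k (¬T(q) ∧ ¬G(k,k))) ∨ (∃l ∀n (¬G(l,n) ∧ G(l,l)))) ∧ (∀j ¬T(j))
All bound variables are already distinct, so no renaming is needed.
Finally move all quantifiers to the prefix:
  ∃q ∃k ∃l ∀n ∀j ((¬T(q) ∧ ¬G(k,k) ∨ ¬G(l,n) ∧ G(l,l)) ∧ ¬T(j))
The quantifier ∀n sits under an even number of negations (counting the antecedent side of each →), so it remains universal.

universal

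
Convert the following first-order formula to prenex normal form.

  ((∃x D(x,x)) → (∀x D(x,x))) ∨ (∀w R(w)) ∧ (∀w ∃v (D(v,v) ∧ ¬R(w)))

∀x ∀y ∀w ∀a ∃v (¬D(x,x) ∨ D(y,y) ∨ R(w) ∧ D(v,v) ∧ ¬R(a))

Rewrite implications/biconditionals: A → B as ¬A ∨ B.
  ¬(∃x D(x,x)) ∨ (∀x D(x,x)) ∨ (∀w R(w)) ∧ (∀w ∃v (D(v,v) ∧ ¬R(w)))
Move each ¬ inward, flipping quantifiers it crosses:
  (∀x ¬D(x,x)) ∨ (∀x D(x,x)) ∨ (∀w R(w)) ∧ (∀w ∃v (D(v,v) ∧ ¬R(w)))
Give each quantifier a distinct variable: x↦y, w↦a.
  (∀x ¬D(x,x)) ∨ (∀y D(y,y)) ∨ (∀w R(w)) ∧ (∀a ∃v (D(v,v) ∧ ¬R(a)))
Extract every quantifier outward, since the variables are now distinct and don't occur free across branches:
  ∀x ∀y ∀w ∀a ∃v (¬D(x,x) ∨ D(y,y) ∨ R(w) ∧ D(v,v) ∧ ¬R(a))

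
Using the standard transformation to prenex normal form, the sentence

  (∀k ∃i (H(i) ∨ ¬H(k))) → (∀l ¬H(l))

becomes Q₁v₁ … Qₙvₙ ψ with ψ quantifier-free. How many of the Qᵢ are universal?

2

First replace A → B with ¬A ∨ B.
  ¬(∀k ∃i (H(i) ∨ ¬H(k))) ∨ (∀l ¬H(l))
Push ¬ through the quantifiers and connectives to reach negation normal form:
  (∃k ∀i (¬H(i) ∧ H(k))) ∨ (∀l ¬H(l))
Pull the quantifiers to the front (each side's bound variable is not free in the other side):
  ∃k ∀i ∀l (¬H(i) ∧ H(k) ∨ ¬H(l))
The prefix is ∃k ∀i ∀l: 2 universal, 1 existential.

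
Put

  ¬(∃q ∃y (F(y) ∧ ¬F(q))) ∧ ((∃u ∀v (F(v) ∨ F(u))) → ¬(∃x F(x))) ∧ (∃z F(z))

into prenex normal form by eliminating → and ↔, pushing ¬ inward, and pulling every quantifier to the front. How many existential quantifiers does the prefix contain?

2

Eliminate → and ↔ using ¬ and ∨.
  ¬(∃q ∃y (F(y) ∧ ¬F(q))) ∧ (¬(∃u ∀v (F(v) ∨ F(u))) ∨ ¬(∃x F(x))) ∧ (∃z F(z))
Move each ¬ inward, flipping quantifiers it crosses:
  (∀q ∀y (¬F(y) ∨ F(q))) ∧ ((∀u ∃v (¬F(v) ∧ ¬F(u))) ∨ (∀x ¬F(x))) ∧ (∃z F(z))
Finally move all quantifiers to the prefix:
  ∀q ∀y ∀u ∃v ∀x ∃z ((¬F(y) ∨ F(q)) ∧ (¬F(v) ∧ ¬F(u) ∨ ¬F(x)) ∧ F(z))
The prefix is ∀q ∀y ∀u ∃v ∀x ∃z: 4 universal, 2 existential.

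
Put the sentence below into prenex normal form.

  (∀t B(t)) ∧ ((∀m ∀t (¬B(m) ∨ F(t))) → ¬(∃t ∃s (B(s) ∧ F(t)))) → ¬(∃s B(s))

Rewrite implications/biconditionals: A → B as ¬A ∨ B.
  ¬((∀t B(t)) ∧ (¬(∀m ∀t (¬B(m) ∨ F(t))) ∨ ¬(∃t ∃s (B(s) ∧ F(t))))) ∨ ¬(∃s B(s))
Drive negations inward (¬∀x A ≡ ∃x ¬A, ¬∃x A ≡ ∀x ¬A, De Morgan for ∧/∨):
  (∃t ¬B(t)) ∨ (∀m ∀t (¬B(m) ∨ F(t))) ∧ (∃t ∃s (B(s) ∧ F(t))) ∨ (∀s ¬B(s))
Give each quantifier a distinct variable: t↦a, t↦y1, s↦u1.
  (∃t ¬B(t)) ∨ (∀m ∀a (¬B(m) ∨ F(a))) ∧ (∃y1 ∃s (B(s) ∧ F(y1))) ∨ (∀u1 ¬B(u1))
Pull the quantifiers to the front (each side's bound variable is not free in the other side):
  ∃t ∀m ∀a ∃y1 ∃s ∀u1 (¬B(t) ∨ (¬B(m) ∨ F(a)) ∧ B(s) ∧ F(y1) ∨ ¬B(u1))

∃t ∀m ∀a ∃y1 ∃s ∀u1 (¬B(t) ∨ (¬B(m) ∨ F(a)) ∧ B(s) ∧ F(y1) ∨ ¬B(u1))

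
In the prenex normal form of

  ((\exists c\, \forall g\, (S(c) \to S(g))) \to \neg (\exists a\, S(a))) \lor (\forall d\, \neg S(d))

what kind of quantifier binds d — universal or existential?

Eliminate → and ↔ using ¬ and ∨.
  \neg (\exists c\, \forall g\, (\neg S(c) \lor S(g))) \lor \neg (\exists a\, S(a)) \lor (\forall d\, \neg S(d))
Drive negations inward (¬∀x A ≡ ∃x ¬A, ¬∃x A ≡ ∀x ¬A, De Morgan for ∧/∨):
  (\forall c\, \exists g\, (S(c) \land \neg S(g))) \lor (\forall a\, \neg S(a)) \lor (\forall d\, \neg S(d))
All bound variables are already distinct, so no renaming is needed.
Pull the quantifiers to the front (each side's bound variable is not free in the other side):
  \forall c\, \exists g\, \forall a\, \forall d\, (S(c) \land \neg S(g) \lor \neg S(a) \lor \neg S(d))
The quantifier \forall d sits under an even number of negations (counting the antecedent side of each →), so it remains universal.

universal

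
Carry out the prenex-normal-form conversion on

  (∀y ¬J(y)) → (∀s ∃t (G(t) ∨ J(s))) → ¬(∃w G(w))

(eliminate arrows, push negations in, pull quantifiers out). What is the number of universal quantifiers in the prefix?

Rewrite implications/biconditionals: A → B as ¬A ∨ B.
  ¬(∀y ¬J(y)) ∨ ¬(∀s ∃t (G(t) ∨ J(s))) ∨ ¬(∃w G(w))
Push ¬ through the quantifiers and connectives to reach negation normal form:
  (∃y J(y)) ∨ (∃s ∀t (¬G(t) ∧ ¬J(s))) ∨ (∀w ¬G(w))
Pull the quantifiers to the front (each side's bound variable is not free in the other side):
  ∃y ∃s ∀t ∀w (J(y) ∨ ¬G(t) ∧ ¬J(s) ∨ ¬G(w))
The prefix is ∃y ∃s ∀t ∀w: 2 universal, 2 existential.

2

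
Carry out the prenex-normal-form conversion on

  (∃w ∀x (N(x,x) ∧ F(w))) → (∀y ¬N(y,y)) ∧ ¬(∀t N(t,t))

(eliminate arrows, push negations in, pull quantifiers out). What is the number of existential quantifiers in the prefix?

Rewrite implications/biconditionals: A → B as ¬A ∨ B.
  ¬(∃w ∀x (N(x,x) ∧ F(w))) ∨ (∀y ¬N(y,y)) ∧ ¬(∀t N(t,t))
Move each ¬ inward, flipping quantifiers it crosses:
  (∀w ∃x (¬N(x,x) ∨ ¬F(w))) ∨ (∀y ¬N(y,y)) ∧ (∃t ¬N(t,t))
All bound variables are already distinct, so no renaming is needed.
Extract every quantifier outward, since the variables are now distinct and don't occur free across branches:
  ∀w ∃x ∀y ∃t (¬N(x,x) ∨ ¬F(w) ∨ ¬N(y,y) ∧ ¬N(t,t))
The prefix is ∀w ∃x ∀y ∃t: 2 universal, 2 existential.

2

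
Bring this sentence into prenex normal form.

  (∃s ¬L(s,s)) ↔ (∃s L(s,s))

Eliminate → and ↔ using ¬ and ∨; A ↔ B as (¬A ∨ B) ∧ (¬B ∨ A).
  (¬(∃s ¬L(s,s)) ∨ (∃s L(s,s))) ∧ (¬(∃s L(s,s)) ∨ (∃s ¬L(s,s)))
Push ¬ through the quantifiers and connectives to reach negation normal form:
  ((∀s L(s,s)) ∨ (∃s L(s,s))) ∧ ((∀s ¬L(s,s)) ∨ (∃s ¬L(s,s)))
Rename bound variables to avoid capture: s↦x, s↦w1, s↦t.
  ((∀s L(s,s)) ∨ (∃x L(x,x))) ∧ ((∀w1 ¬L(w1,w1)) ∨ (∃t ¬L(t,t)))
Extract every quantifier outward, since the variables are now distinct and don't occur free across branches:
  ∀s ∃x ∀w1 ∃t ((L(s,s) ∨ L(x,x)) ∧ (¬L(w1,w1) ∨ ¬L(t,t)))

∀s ∃x ∀w1 ∃t ((L(s,s) ∨ L(x,x)) ∧ (¬L(w1,w1) ∨ ¬L(t,t)))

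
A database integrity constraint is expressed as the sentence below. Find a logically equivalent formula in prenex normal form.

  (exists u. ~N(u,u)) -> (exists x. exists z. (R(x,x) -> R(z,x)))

Rewrite implications/biconditionals: A → B as ¬A ∨ B.
  ~(exists u. ~N(u,u)) | (exists x. exists z. (~R(x,x) | R(z,x)))
Push ¬ through the quantifiers and connectives to reach negation normal form:
  (forall u. N(u,u)) | (exists x. exists z. (~R(x,x) | R(z,x)))
All bound variables are already distinct, so no renaming is needed.
Pull the quantifiers to the front (each side's bound variable is not free in the other side):
  forall u. exists x. exists z. (N(u,u) | ~R(x,x) | R(z,x))

forall u. exists x. exists z. (N(u,u) | ~R(x,x) | R(z,x))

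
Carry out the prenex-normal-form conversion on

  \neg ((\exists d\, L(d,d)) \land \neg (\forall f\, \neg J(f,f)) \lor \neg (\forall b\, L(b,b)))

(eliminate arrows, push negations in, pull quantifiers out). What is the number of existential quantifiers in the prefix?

0

Drive negations inward (¬∀x A ≡ ∃x ¬A, ¬∃x A ≡ ∀x ¬A, De Morgan for ∧/∨):
  ((\forall d\, \neg L(d,d)) \lor (\forall f\, \neg J(f,f))) \land (\forall b\, L(b,b))
Pull the quantifiers to the front (each side's bound variable is not free in the other side):
  \forall d\, \forall f\, \forall b\, ((\neg L(d,d) \lor \neg J(f,f)) \land L(b,b))
The prefix is \forall d \forall f \forall b: 3 universal, 0 existential.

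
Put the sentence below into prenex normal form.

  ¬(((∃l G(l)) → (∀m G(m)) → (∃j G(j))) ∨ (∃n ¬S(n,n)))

Rewrite implications/biconditionals: A → B as ¬A ∨ B.
  ¬(¬(∃l G(l)) ∨ ¬(∀m G(m)) ∨ (∃j G(j)) ∨ (∃n ¬S(n,n)))
Move each ¬ inward, flipping quantifiers it crosses:
  (∃l G(l)) ∧ (∀m G(m)) ∧ (∀j ¬G(j)) ∧ (∀n S(n,n))
All bound variables are already distinct, so no renaming is needed.
Finally move all quantifiers to the prefix:
  ∃l ∀m ∀j ∀n (G(l) ∧ G(m) ∧ ¬G(j) ∧ S(n,n))

∃l ∀m ∀j ∀n (G(l) ∧ G(m) ∧ ¬G(j) ∧ S(n,n))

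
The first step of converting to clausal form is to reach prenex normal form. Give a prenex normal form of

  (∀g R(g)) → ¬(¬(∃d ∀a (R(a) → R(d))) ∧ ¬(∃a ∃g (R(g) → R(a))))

∃g ∃d ∀a ∃t ∃x1 (¬R(g) ∨ ¬R(a) ∨ R(d) ∨ ¬R(x1) ∨ R(t))

First replace A → B with ¬A ∨ B.
  ¬(∀g R(g)) ∨ ¬(¬(∃d ∀a (¬R(a) ∨ R(d))) ∧ ¬(∃a ∃g (¬R(g) ∨ R(a))))
Push ¬ through the quantifiers and connectives to reach negation normal form:
  (∃g ¬R(g)) ∨ (∃d ∀a (¬R(a) ∨ R(d))) ∨ (∃a ∃g (¬R(g) ∨ R(a)))
Give each quantifier a distinct variable: a↦t, g↦x1.
  (∃g ¬R(g)) ∨ (∃d ∀a (¬R(a) ∨ R(d))) ∨ (∃t ∃x1 (¬R(x1) ∨ R(t)))
Pull the quantifiers to the front (each side's bound variable is not free in the other side):
  ∃g ∃d ∀a ∃t ∃x1 (¬R(g) ∨ ¬R(a) ∨ R(d) ∨ ¬R(x1) ∨ R(t))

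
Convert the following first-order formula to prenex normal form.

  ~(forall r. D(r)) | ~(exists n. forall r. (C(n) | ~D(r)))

exists r. forall n. exists c. (~D(r) | ~C(n) & D(c))

Drive negations inward (¬∀x A ≡ ∃x ¬A, ¬∃x A ≡ ∀x ¬A, De Morgan for ∧/∨):
  (exists r. ~D(r)) | (forall n. exists r. (~C(n) & D(r)))
Rename bound variables to avoid capture: r↦c.
  (exists r. ~D(r)) | (forall n. exists c. (~C(n) & D(c)))
Pull the quantifiers to the front (each side's bound variable is not free in the other side):
  exists r. forall n. exists c. (~D(r) | ~C(n) & D(c))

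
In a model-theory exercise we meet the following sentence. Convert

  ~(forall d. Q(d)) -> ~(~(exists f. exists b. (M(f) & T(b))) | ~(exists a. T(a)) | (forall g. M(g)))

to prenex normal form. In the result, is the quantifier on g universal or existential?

First replace A → B with ¬A ∨ B.
  ~~(forall d. Q(d)) | ~(~(exists f. exists b. (M(f) & T(b))) | ~(exists a. T(a)) | (forall g. M(g)))
Move each ¬ inward, flipping quantifiers it crosses:
  (forall d. Q(d)) | (exists f. exists b. (M(f) & T(b))) & (exists a. T(a)) & (exists g. ~M(g))
All bound variables are already distinct, so no renaming is needed.
Finally move all quantifiers to the prefix:
  forall d. exists f. exists b. exists a. exists g. (Q(d) | M(f) & T(b) & T(a) & ~M(g))
The quantifier forall g sits under an odd number of negations (counting the antecedent side of each →), so it flips to exists g.

existential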